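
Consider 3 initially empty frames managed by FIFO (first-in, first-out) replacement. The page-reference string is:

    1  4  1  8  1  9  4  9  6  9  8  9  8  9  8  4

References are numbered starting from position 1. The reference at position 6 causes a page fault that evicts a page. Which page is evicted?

pos 1: 1: miss, frames (1)
pos 2: 4: miss, frames (1 4)
pos 3: 1: hit
pos 4: 8: miss, frames (1 4 8)
pos 5: 1: hit
pos 6: 9: miss, evict 1, frames (4 8 9)
At position 6, page 1 is evicted.

1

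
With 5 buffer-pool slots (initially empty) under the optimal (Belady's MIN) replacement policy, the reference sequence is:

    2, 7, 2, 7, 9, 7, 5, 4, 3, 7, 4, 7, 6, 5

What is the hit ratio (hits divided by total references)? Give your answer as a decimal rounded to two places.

2 -> miss, frames {2}
7 -> miss, frames {2,7}
2 -> hit
7 -> hit
9 -> miss, frames {2,7,9}
7 -> hit
5 -> miss, frames {2,7,9,5}
4 -> miss, frames {2,7,9,5,4}
3 -> miss, evict 9, frames {2,7,5,4,3}
7 -> hit
4 -> hit
7 -> hit
6 -> miss, evict 3, frames {2,7,5,4,6}
5 -> hit
Hits: 7 of 14 references → 7/14 = 0.5000.

0.50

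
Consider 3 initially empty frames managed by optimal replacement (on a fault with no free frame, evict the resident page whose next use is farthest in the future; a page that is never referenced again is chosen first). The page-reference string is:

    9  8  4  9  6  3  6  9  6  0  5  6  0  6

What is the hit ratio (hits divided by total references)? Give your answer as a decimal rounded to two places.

0.50

9 → fault, frames (9)
8 → fault, frames (9 8)
4 → fault, frames (9 8 4)
9 → hit
6 → fault, evict 4, frames (9 8 6)
3 → fault, evict 8, frames (9 6 3)
6 → hit
9 → hit
6 → hit
0 → fault, evict 3, frames (9 6 0)
5 → fault, evict 9, frames (6 0 5)
6 → hit
0 → hit
6 → hit
Hits: 7 of 14 references → 7/14 = 0.5000.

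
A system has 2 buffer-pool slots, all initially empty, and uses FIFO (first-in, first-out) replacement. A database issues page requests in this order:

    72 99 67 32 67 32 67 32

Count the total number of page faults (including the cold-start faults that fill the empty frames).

4

72: miss, frames (72)
99: miss, frames (72 99)
67: miss, evict 72, frames (99 67)
32: miss, evict 99, frames (67 32)
67: hit
32: hit
67: hit
32: hit
Page faults: 4.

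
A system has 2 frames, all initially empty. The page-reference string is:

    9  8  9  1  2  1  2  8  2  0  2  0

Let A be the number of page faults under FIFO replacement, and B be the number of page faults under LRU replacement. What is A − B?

Under FIFO: F F . F F . . F . F F . → 7 faults.
Under LRU: F F . F F . . F . F . . → 6 faults.
A − B = 7 − 6 = 1.

1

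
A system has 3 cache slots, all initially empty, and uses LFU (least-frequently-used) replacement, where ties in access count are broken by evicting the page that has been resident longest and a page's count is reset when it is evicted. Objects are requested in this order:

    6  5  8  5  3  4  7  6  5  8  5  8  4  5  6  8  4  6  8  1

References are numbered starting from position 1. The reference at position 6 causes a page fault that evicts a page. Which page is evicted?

8

pos 1: 6 → miss, frames [6]
pos 2: 5 → miss, frames [6, 5]
pos 3: 8 → miss, frames [6, 5, 8]
pos 4: 5 → hit
pos 5: 3 → miss, evict 6, frames [5, 8, 3]
pos 6: 4 → miss, evict 8, frames [5, 3, 4]
At position 6, page 8 is evicted.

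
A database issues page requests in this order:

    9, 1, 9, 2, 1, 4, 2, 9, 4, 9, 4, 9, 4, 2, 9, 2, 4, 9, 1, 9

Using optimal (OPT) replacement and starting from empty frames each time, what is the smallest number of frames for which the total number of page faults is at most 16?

f=1: 20 faults
f=2: 8 faults
f=3: 5 faults
f=4: 4 faults
Smallest f with faults ≤ 16 is 2.

2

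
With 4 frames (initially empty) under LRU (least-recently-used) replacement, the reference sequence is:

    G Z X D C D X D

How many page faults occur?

5

G → miss, frames [G]
Z → miss, frames [G, Z]
X → miss, frames [G, Z, X]
D → miss, frames [G, Z, X, D]
C → miss, evict G, frames [Z, X, D, C]
D → hit
X → hit
D → hit
Page faults: 5.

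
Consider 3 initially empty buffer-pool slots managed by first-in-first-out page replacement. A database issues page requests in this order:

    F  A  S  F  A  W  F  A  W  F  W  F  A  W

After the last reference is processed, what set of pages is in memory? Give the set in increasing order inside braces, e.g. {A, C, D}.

{A, F, W}

F → fault, frames (F)
A → fault, frames (F A)
S → fault, frames (F A S)
F → hit
A → hit
W → fault, evict F, frames (A S W)
F → fault, evict A, frames (S W F)
A → fault, evict S, frames (W F A)
W → hit
F → hit
W → hit
F → hit
A → hit
W → hit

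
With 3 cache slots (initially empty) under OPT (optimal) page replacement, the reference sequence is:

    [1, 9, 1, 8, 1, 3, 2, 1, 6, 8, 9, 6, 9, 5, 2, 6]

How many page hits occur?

8

1: miss, frames (1)
9: miss, frames (1 9)
1: hit
8: miss, frames (1 9 8)
1: hit
3: miss, evict 9, frames (1 8 3)
2: miss, evict 3, frames (1 8 2)
1: hit
6: miss, evict 1, frames (8 2 6)
8: hit
9: miss, evict 8, frames (2 6 9)
6: hit
9: hit
5: miss, evict 9, frames (2 6 5)
2: hit
6: hit
Hits: 8.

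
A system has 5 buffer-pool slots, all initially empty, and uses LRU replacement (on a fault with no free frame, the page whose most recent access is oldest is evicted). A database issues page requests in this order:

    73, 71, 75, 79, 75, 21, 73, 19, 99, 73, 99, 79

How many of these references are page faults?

8

73 -> miss, frames {73}
71 -> miss, frames {73,71}
75 -> miss, frames {73,71,75}
79 -> miss, frames {73,71,75,79}
75 -> hit
21 -> miss, frames {73,71,79,75,21}
73 -> hit
19 -> miss, evict 71, frames {79,75,21,73,19}
99 -> miss, evict 79, frames {75,21,73,19,99}
73 -> hit
99 -> hit
79 -> miss, evict 75, frames {21,19,73,99,79}
Page faults: 8.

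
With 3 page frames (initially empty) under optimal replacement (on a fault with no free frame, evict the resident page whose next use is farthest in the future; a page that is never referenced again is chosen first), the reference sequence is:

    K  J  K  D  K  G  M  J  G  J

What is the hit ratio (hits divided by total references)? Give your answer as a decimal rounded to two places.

K → miss, frames [K]
J → miss, frames [K, J]
K → hit
D → miss, frames [K, J, D]
K → hit
G → miss, evict D, frames [K, J, G]
M → miss, evict K, frames [J, G, M]
J → hit
G → hit
J → hit
Hits: 5 of 10 references → 5/10 = 0.5000.

0.50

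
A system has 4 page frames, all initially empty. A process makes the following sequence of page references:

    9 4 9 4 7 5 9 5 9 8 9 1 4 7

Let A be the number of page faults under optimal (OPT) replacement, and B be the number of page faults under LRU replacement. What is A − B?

Under OPT: F F . . F F . . . F . F . . → 6 faults.
Under LRU: F F . . F F . . . F . F F F → 8 faults.
A − B = 6 − 8 = -2.

-2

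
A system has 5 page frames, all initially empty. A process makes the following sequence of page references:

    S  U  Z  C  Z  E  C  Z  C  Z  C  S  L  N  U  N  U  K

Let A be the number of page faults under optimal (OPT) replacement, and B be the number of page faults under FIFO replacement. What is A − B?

-1

Under OPT: F F F F . F . . . . . . F F . . . F → 8 faults.
Under FIFO: F F F F . F . . . . . . F F F . . F → 9 faults.
A − B = 8 − 9 = -1.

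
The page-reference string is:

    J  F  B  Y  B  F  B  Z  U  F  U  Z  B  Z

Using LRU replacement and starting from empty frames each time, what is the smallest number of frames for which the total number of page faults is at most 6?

4

f=1: 14 faults
f=2: 10 faults
f=3: 8 faults
f=4: 6 faults
f=5: 6 faults
f=6: 6 faults
Smallest f with faults ≤ 6 is 4.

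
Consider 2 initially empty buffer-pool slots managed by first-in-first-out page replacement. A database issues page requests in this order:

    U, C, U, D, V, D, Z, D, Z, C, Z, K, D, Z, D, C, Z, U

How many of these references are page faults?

U → fault, frames (U)
C → fault, frames (U C)
U → hit
D → fault, evict U, frames (C D)
V → fault, evict C, frames (D V)
D → hit
Z → fault, evict D, frames (V Z)
D → fault, evict V, frames (Z D)
Z → hit
C → fault, evict Z, frames (D C)
Z → fault, evict D, frames (C Z)
K → fault, evict C, frames (Z K)
D → fault, evict Z, frames (K D)
Z → fault, evict K, frames (D Z)
D → hit
C → fault, evict D, frames (Z C)
Z → hit
U → fault, evict Z, frames (C U)
Page faults: 13.

13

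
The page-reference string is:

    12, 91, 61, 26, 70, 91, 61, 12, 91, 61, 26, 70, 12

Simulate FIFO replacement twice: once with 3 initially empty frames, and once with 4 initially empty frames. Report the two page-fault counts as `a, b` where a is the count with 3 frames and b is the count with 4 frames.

10, 11

3 frames: F F F F F F F F . . F F . → 10 faults.
4 frames: F F F F F . . F F F F F F → 11 faults.
11 > 10: adding a frame increased faults — Belady's anomaly.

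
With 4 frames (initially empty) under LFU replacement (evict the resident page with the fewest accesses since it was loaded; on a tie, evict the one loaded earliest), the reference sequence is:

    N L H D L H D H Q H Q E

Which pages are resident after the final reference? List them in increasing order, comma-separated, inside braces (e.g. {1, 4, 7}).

{D, E, H, Q}

N → miss, frames [N]
L → miss, frames [N, L]
H → miss, frames [N, L, H]
D → miss, frames [N, L, H, D]
L → hit
H → hit
D → hit
H → hit
Q → miss, evict N, frames [L, H, D, Q]
H → hit
Q → hit
E → miss, evict L, frames [H, D, Q, E]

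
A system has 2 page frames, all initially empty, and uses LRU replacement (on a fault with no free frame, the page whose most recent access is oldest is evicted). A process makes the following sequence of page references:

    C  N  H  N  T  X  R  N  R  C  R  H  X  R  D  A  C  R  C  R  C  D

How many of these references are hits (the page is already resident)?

6

C -> fault, frames {C}
N -> fault, frames {C,N}
H -> fault, evict C, frames {N,H}
N -> hit
T -> fault, evict H, frames {N,T}
X -> fault, evict N, frames {T,X}
R -> fault, evict T, frames {X,R}
N -> fault, evict X, frames {R,N}
R -> hit
C -> fault, evict N, frames {R,C}
R -> hit
H -> fault, evict C, frames {R,H}
X -> fault, evict R, frames {H,X}
R -> fault, evict H, frames {X,R}
D -> fault, evict X, frames {R,D}
A -> fault, evict R, frames {D,A}
C -> fault, evict D, frames {A,C}
R -> fault, evict A, frames {C,R}
C -> hit
R -> hit
C -> hit
D -> fault, evict R, frames {C,D}
Hits: 6.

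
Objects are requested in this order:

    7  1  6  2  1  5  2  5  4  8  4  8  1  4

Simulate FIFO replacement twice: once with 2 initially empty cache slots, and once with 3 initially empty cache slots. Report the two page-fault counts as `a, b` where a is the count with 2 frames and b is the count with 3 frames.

2 frames: F F F F F F F . F F . . F F → 11 faults.
3 frames: F F F F . F . . F F . . F . → 8 faults.
8 < 11: adding a frame reduced faults, as is typical.

11, 8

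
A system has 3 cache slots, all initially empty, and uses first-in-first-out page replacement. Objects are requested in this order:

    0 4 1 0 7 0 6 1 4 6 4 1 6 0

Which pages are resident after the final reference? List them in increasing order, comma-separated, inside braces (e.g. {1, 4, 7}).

0 -> miss, frames (0)
4 -> miss, frames (0 4)
1 -> miss, frames (0 4 1)
0 -> hit
7 -> miss, evict 0, frames (4 1 7)
0 -> miss, evict 4, frames (1 7 0)
6 -> miss, evict 1, frames (7 0 6)
1 -> miss, evict 7, frames (0 6 1)
4 -> miss, evict 0, frames (6 1 4)
6 -> hit
4 -> hit
1 -> hit
6 -> hit
0 -> miss, evict 6, frames (1 4 0)

{0, 1, 4}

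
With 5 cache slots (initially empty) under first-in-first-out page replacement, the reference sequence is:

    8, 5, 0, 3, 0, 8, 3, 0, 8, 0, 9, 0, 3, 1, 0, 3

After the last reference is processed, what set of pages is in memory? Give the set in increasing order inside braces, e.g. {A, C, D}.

{0, 1, 3, 5, 9}

8 -> miss, frames (8)
5 -> miss, frames (8 5)
0 -> miss, frames (8 5 0)
3 -> miss, frames (8 5 0 3)
0 -> hit
8 -> hit
3 -> hit
0 -> hit
8 -> hit
0 -> hit
9 -> miss, frames (8 5 0 3 9)
0 -> hit
3 -> hit
1 -> miss, evict 8, frames (5 0 3 9 1)
0 -> hit
3 -> hit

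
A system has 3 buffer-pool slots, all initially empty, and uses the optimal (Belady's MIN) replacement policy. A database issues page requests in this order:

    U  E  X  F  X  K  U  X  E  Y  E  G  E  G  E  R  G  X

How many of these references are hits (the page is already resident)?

9

U: miss, frames (U)
E: miss, frames (U E)
X: miss, frames (U E X)
F: miss, evict E, frames (U X F)
X: hit
K: miss, evict F, frames (U X K)
U: hit
X: hit
E: miss, evict K, frames (U X E)
Y: miss, evict U, frames (X E Y)
E: hit
G: miss, evict Y, frames (X E G)
E: hit
G: hit
E: hit
R: miss, evict E, frames (X G R)
G: hit
X: hit
Hits: 9.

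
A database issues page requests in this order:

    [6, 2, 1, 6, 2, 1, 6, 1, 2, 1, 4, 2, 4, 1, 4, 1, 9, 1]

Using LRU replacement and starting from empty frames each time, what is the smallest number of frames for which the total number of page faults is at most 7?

f=1: 18 faults
f=2: 12 faults
f=3: 5 faults
f=4: 5 faults
f=5: 5 faults
Smallest f with faults ≤ 7 is 3.

3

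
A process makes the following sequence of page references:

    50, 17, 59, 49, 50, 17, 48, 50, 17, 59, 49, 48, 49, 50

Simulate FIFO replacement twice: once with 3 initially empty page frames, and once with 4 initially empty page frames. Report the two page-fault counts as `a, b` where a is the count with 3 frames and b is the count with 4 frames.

3 frames: F F F F F F F . . F F . . F → 10 faults.
4 frames: F F F F . . F F F F F F . F → 11 faults.
11 > 10: adding a frame increased faults — Belady's anomaly.

10, 11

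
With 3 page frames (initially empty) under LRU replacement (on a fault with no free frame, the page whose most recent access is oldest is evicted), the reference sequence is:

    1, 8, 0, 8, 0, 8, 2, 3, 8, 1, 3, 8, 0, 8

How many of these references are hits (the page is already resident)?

1: fault, frames (1)
8: fault, frames (1 8)
0: fault, frames (1 8 0)
8: hit
0: hit
8: hit
2: fault, evict 1, frames (0 8 2)
3: fault, evict 0, frames (8 2 3)
8: hit
1: fault, evict 2, frames (3 8 1)
3: hit
8: hit
0: fault, evict 1, frames (3 8 0)
8: hit
Hits: 7.

7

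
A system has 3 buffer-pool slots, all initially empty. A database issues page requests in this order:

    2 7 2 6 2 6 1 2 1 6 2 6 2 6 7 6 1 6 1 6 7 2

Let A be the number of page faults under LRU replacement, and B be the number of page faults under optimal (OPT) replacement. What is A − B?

1

Under LRU: F F . F . . F . . . . . . . F . F . . . . F → 7 faults.
Under OPT: F F . F . . F . . . . . . . F . . . . . . F → 6 faults.
A − B = 7 − 6 = 1.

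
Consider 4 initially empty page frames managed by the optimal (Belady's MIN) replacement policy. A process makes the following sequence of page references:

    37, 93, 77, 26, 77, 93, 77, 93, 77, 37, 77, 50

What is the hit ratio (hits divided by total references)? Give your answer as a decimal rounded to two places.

0.58

37: fault, frames (37)
93: fault, frames (37 93)
77: fault, frames (37 93 77)
26: fault, frames (37 93 77 26)
77: hit
93: hit
77: hit
93: hit
77: hit
37: hit
77: hit
50: fault, evict 26, frames (37 93 77 50)
Hits: 7 of 12 references → 7/12 = 0.5833.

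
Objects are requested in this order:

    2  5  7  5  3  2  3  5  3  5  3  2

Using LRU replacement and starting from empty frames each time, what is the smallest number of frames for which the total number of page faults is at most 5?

3

f=1: 12 faults
f=2: 7 faults
f=3: 5 faults
f=4: 4 faults
Smallest f with faults ≤ 5 is 3.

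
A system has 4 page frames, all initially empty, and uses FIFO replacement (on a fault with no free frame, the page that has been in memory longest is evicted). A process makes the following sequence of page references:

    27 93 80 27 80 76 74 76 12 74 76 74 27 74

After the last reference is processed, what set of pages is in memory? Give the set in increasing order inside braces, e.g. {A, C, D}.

{12, 27, 74, 76}

27: miss, frames (27)
93: miss, frames (27 93)
80: miss, frames (27 93 80)
27: hit
80: hit
76: miss, frames (27 93 80 76)
74: miss, evict 27, frames (93 80 76 74)
76: hit
12: miss, evict 93, frames (80 76 74 12)
74: hit
76: hit
74: hit
27: miss, evict 80, frames (76 74 12 27)
74: hit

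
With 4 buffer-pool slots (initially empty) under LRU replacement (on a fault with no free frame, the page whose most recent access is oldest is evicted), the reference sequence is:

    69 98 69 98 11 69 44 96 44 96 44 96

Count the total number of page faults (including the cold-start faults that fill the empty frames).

69: fault, frames [69]
98: fault, frames [69, 98]
69: hit
98: hit
11: fault, frames [69, 98, 11]
69: hit
44: fault, frames [98, 11, 69, 44]
96: fault, evict 98, frames [11, 69, 44, 96]
44: hit
96: hit
44: hit
96: hit
Page faults: 5.

5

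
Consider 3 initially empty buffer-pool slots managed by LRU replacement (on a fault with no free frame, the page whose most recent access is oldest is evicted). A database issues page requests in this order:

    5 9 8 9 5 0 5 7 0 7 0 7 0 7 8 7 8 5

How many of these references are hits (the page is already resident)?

5: miss, frames (5)
9: miss, frames (5 9)
8: miss, frames (5 9 8)
9: hit
5: hit
0: miss, evict 8, frames (9 5 0)
5: hit
7: miss, evict 9, frames (0 5 7)
0: hit
7: hit
0: hit
7: hit
0: hit
7: hit
8: miss, evict 5, frames (0 7 8)
7: hit
8: hit
5: miss, evict 0, frames (7 8 5)
Hits: 11.

11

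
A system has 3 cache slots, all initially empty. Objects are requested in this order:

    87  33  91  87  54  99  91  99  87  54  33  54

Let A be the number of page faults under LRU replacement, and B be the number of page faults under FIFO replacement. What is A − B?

Under LRU: F F F . F F F . F F F . → 9 faults.
Under FIFO: F F F . F F . . F . F F → 8 faults.
A − B = 9 − 8 = 1.

1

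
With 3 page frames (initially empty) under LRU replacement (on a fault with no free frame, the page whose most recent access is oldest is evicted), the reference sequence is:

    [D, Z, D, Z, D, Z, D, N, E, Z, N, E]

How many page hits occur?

7

D -> miss, frames (D)
Z -> miss, frames (D Z)
D -> hit
Z -> hit
D -> hit
Z -> hit
D -> hit
N -> miss, frames (Z D N)
E -> miss, evict Z, frames (D N E)
Z -> miss, evict D, frames (N E Z)
N -> hit
E -> hit
Hits: 7.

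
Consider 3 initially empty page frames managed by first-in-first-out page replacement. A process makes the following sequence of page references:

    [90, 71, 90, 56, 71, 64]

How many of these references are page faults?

90 → fault, frames [90]
71 → fault, frames [90, 71]
90 → hit
56 → fault, frames [90, 71, 56]
71 → hit
64 → fault, evict 90, frames [71, 56, 64]
Page faults: 4.

4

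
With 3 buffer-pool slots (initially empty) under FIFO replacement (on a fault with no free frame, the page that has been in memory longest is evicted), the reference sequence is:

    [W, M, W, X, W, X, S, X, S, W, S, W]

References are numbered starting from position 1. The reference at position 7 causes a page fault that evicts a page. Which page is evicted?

pos 1: W -> miss, frames [W]
pos 2: M -> miss, frames [W, M]
pos 3: W -> hit
pos 4: X -> miss, frames [W, M, X]
pos 5: W -> hit
pos 6: X -> hit
pos 7: S -> miss, evict W, frames [M, X, S]
At position 7, page W is evicted.

W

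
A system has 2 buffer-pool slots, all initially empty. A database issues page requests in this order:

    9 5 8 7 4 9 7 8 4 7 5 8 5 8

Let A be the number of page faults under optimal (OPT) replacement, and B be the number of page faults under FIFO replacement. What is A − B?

-3

Under OPT: F F F F F . F F . F F . . . → 9 faults.
Under FIFO: F F F F F F F F F F F F . . → 12 faults.
A − B = 9 − 12 = -3.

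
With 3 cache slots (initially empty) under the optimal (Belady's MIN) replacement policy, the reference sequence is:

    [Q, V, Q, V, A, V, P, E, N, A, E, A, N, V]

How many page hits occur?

Q: fault, frames (Q)
V: fault, frames (Q V)
Q: hit
V: hit
A: fault, frames (Q V A)
V: hit
P: fault, evict Q, frames (V A P)
E: fault, evict P, frames (V A E)
N: fault, evict V, frames (A E N)
A: hit
E: hit
A: hit
N: hit
V: fault, evict N, frames (A E V)
Hits: 7.

7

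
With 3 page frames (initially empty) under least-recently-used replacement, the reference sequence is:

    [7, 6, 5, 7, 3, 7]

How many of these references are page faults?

7 → fault, frames {7}
6 → fault, frames {7,6}
5 → fault, frames {7,6,5}
7 → hit
3 → fault, evict 6, frames {5,7,3}
7 → hit
Page faults: 4.

4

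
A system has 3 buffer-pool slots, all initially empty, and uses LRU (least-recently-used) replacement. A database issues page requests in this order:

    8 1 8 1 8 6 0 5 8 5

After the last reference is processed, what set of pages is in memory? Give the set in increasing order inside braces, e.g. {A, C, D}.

8 → miss, frames {8}
1 → miss, frames {8,1}
8 → hit
1 → hit
8 → hit
6 → miss, frames {1,8,6}
0 → miss, evict 1, frames {8,6,0}
5 → miss, evict 8, frames {6,0,5}
8 → miss, evict 6, frames {0,5,8}
5 → hit

{0, 5, 8}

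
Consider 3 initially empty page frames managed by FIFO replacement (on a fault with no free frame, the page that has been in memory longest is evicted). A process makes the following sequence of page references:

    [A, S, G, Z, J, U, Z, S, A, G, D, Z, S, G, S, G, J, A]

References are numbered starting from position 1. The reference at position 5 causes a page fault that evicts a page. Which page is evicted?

pos 1: A -> fault, frames (A)
pos 2: S -> fault, frames (A S)
pos 3: G -> fault, frames (A S G)
pos 4: Z -> fault, evict A, frames (S G Z)
pos 5: J -> fault, evict S, frames (G Z J)
At position 5, page S is evicted.

S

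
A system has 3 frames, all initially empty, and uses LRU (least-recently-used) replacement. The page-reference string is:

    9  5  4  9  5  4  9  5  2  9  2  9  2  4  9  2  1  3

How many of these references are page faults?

9 → fault, frames [9]
5 → fault, frames [9, 5]
4 → fault, frames [9, 5, 4]
9 → hit
5 → hit
4 → hit
9 → hit
5 → hit
2 → fault, evict 4, frames [9, 5, 2]
9 → hit
2 → hit
9 → hit
2 → hit
4 → fault, evict 5, frames [9, 2, 4]
9 → hit
2 → hit
1 → fault, evict 4, frames [9, 2, 1]
3 → fault, evict 9, frames [2, 1, 3]
Page faults: 7.

7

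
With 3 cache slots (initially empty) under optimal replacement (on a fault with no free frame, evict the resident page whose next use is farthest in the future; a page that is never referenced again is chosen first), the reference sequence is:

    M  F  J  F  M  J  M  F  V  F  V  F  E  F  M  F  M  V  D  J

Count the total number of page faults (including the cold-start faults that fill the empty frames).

M → fault, frames (M)
F → fault, frames (M F)
J → fault, frames (M F J)
F → hit
M → hit
J → hit
M → hit
F → hit
V → fault, evict J, frames (M F V)
F → hit
V → hit
F → hit
E → fault, evict V, frames (M F E)
F → hit
M → hit
F → hit
M → hit
V → fault, evict E, frames (M F V)
D → fault, evict V, frames (M F D)
J → fault, evict D, frames (M F J)
Page faults: 8.

8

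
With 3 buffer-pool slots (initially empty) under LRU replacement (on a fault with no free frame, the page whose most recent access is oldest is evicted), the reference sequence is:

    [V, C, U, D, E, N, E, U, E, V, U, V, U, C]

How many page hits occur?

5

V: fault, frames {V}
C: fault, frames {V,C}
U: fault, frames {V,C,U}
D: fault, evict V, frames {C,U,D}
E: fault, evict C, frames {U,D,E}
N: fault, evict U, frames {D,E,N}
E: hit
U: fault, evict D, frames {N,E,U}
E: hit
V: fault, evict N, frames {U,E,V}
U: hit
V: hit
U: hit
C: fault, evict E, frames {V,U,C}
Hits: 5.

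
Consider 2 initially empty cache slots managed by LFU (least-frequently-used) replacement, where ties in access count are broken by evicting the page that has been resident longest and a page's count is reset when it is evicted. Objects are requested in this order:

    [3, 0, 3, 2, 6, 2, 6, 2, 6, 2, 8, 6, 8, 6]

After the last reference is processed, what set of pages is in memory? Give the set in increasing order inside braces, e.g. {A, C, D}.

3 → fault, frames (3)
0 → fault, frames (3 0)
3 → hit
2 → fault, evict 0, frames (3 2)
6 → fault, evict 2, frames (3 6)
2 → fault, evict 6, frames (3 2)
6 → fault, evict 2, frames (3 6)
2 → fault, evict 6, frames (3 2)
6 → fault, evict 2, frames (3 6)
2 → fault, evict 6, frames (3 2)
8 → fault, evict 2, frames (3 8)
6 → fault, evict 8, frames (3 6)
8 → fault, evict 6, frames (3 8)
6 → fault, evict 8, frames (3 6)

{3, 6}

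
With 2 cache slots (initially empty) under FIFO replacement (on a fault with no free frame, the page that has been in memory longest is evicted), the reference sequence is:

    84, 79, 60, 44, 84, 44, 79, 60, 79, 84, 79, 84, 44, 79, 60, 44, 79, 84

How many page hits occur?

5

84 → fault, frames [84]
79 → fault, frames [84, 79]
60 → fault, evict 84, frames [79, 60]
44 → fault, evict 79, frames [60, 44]
84 → fault, evict 60, frames [44, 84]
44 → hit
79 → fault, evict 44, frames [84, 79]
60 → fault, evict 84, frames [79, 60]
79 → hit
84 → fault, evict 79, frames [60, 84]
79 → fault, evict 60, frames [84, 79]
84 → hit
44 → fault, evict 84, frames [79, 44]
79 → hit
60 → fault, evict 79, frames [44, 60]
44 → hit
79 → fault, evict 44, frames [60, 79]
84 → fault, evict 60, frames [79, 84]
Hits: 5.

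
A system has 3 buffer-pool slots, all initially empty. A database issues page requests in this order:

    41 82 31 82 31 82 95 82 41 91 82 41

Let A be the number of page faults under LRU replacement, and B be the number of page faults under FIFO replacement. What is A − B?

Under LRU: F F F . . . F . F F . . → 6 faults.
Under FIFO: F F F . . . F . F F F . → 7 faults.
A − B = 6 − 7 = -1.

-1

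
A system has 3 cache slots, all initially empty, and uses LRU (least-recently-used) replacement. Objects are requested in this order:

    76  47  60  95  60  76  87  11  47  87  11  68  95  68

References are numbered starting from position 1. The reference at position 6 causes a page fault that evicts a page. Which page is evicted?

pos 1: 76: fault, frames (76)
pos 2: 47: fault, frames (76 47)
pos 3: 60: fault, frames (76 47 60)
pos 4: 95: fault, evict 76, frames (47 60 95)
pos 5: 60: hit
pos 6: 76: fault, evict 47, frames (95 60 76)
At position 6, page 47 is evicted.

47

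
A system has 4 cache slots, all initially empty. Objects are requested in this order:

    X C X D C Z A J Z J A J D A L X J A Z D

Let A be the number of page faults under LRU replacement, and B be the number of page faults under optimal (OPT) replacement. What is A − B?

Under LRU: F F . F . F F F . . . . F . F F F . F F → 12 faults.
Under OPT: F F . F . F F F . . . . . . F F . . . F → 9 faults.
A − B = 12 − 9 = 3.

3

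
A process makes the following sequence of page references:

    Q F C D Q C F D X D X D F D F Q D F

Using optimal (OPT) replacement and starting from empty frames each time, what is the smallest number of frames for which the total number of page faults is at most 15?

f=1: 18 faults
f=2: 10 faults
f=3: 7 faults
f=4: 5 faults
f=5: 5 faults
Smallest f with faults ≤ 15 is 2.

2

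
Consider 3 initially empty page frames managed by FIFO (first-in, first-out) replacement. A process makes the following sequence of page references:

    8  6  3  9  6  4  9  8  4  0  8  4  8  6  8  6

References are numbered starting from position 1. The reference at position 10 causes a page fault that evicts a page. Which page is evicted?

9

pos 1: 8: miss, frames [8]
pos 2: 6: miss, frames [8, 6]
pos 3: 3: miss, frames [8, 6, 3]
pos 4: 9: miss, evict 8, frames [6, 3, 9]
pos 5: 6: hit
pos 6: 4: miss, evict 6, frames [3, 9, 4]
pos 7: 9: hit
pos 8: 8: miss, evict 3, frames [9, 4, 8]
pos 9: 4: hit
pos 10: 0: miss, evict 9, frames [4, 8, 0]
At position 10, page 9 is evicted.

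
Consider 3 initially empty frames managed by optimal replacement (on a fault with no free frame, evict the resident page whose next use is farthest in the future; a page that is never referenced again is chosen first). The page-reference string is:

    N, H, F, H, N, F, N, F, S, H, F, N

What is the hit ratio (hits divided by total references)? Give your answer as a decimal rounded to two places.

0.58

N → fault, frames (N)
H → fault, frames (N H)
F → fault, frames (N H F)
H → hit
N → hit
F → hit
N → hit
F → hit
S → fault, evict N, frames (H F S)
H → hit
F → hit
N → fault, evict S, frames (H F N)
Hits: 7 of 12 references → 7/12 = 0.5833.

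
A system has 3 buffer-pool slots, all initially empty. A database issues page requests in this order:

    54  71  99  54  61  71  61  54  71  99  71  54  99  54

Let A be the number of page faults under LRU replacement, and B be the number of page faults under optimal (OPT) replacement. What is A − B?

1

Under LRU: F F F . F F . . . F . . . . → 6 faults.
Under OPT: F F F . F . . . . F . . . . → 5 faults.
A − B = 6 − 5 = 1.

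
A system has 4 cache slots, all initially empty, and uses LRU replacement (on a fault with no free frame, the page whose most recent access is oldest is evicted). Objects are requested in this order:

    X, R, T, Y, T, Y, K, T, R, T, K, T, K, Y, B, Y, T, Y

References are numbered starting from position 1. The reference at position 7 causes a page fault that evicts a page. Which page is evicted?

pos 1: X -> miss, frames (X)
pos 2: R -> miss, frames (X R)
pos 3: T -> miss, frames (X R T)
pos 4: Y -> miss, frames (X R T Y)
pos 5: T -> hit
pos 6: Y -> hit
pos 7: K -> miss, evict X, frames (R T Y K)
At position 7, page X is evicted.

X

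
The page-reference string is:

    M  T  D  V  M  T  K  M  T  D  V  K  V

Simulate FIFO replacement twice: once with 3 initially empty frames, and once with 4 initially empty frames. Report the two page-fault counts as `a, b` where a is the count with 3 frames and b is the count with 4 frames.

9, 10

3 frames: F F F F F F F . . F F . . → 9 faults.
4 frames: F F F F . . F F F F F F . → 10 faults.
10 > 9: adding a frame increased faults — Belady's anomaly.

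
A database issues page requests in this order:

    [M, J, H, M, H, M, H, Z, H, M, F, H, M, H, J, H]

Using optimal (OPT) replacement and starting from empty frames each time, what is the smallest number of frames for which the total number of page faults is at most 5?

4

f=1: 16 faults
f=2: 8 faults
f=3: 6 faults
f=4: 5 faults
f=5: 5 faults
Smallest f with faults ≤ 5 is 4.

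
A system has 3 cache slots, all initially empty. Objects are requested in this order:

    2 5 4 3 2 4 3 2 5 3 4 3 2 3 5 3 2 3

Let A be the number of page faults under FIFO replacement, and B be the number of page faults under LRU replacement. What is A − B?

1

Under FIFO: F F F F F . . . F . F F F . F . . . → 10 faults.
Under LRU: F F F F F . . . F . F . F . F . . . → 9 faults.
A − B = 10 − 9 = 1.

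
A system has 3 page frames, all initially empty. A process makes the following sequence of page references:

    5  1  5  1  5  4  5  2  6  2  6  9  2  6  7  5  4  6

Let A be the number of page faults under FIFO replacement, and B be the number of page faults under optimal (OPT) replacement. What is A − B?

1

Under FIFO: F F . . . F . F F . . F . . F F F F → 10 faults.
Under OPT: F F . . . F . F F . . F . . F F F . → 9 faults.
A − B = 10 − 9 = 1.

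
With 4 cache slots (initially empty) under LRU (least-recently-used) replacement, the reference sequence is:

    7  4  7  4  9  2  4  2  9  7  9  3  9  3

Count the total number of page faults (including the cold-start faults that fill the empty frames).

7 → fault, frames {7}
4 → fault, frames {7,4}
7 → hit
4 → hit
9 → fault, frames {7,4,9}
2 → fault, frames {7,4,9,2}
4 → hit
2 → hit
9 → hit
7 → hit
9 → hit
3 → fault, evict 4, frames {2,7,9,3}
9 → hit
3 → hit
Page faults: 5.

5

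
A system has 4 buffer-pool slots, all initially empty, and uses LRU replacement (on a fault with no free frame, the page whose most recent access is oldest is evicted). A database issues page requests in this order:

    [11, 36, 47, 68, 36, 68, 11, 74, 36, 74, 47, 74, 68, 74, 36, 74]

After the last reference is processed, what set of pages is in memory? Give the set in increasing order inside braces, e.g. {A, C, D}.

{36, 47, 68, 74}

11: miss, frames [11]
36: miss, frames [11, 36]
47: miss, frames [11, 36, 47]
68: miss, frames [11, 36, 47, 68]
36: hit
68: hit
11: hit
74: miss, evict 47, frames [36, 68, 11, 74]
36: hit
74: hit
47: miss, evict 68, frames [11, 36, 74, 47]
74: hit
68: miss, evict 11, frames [36, 47, 74, 68]
74: hit
36: hit
74: hit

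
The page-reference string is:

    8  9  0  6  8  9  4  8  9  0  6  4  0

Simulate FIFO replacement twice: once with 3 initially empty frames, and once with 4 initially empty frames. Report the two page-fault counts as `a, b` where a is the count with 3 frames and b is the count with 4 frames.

3 frames: F F F F F F F . . F F . . → 9 faults.
4 frames: F F F F . . F F F F F F . → 10 faults.
10 > 9: adding a frame increased faults — Belady's anomaly.

9, 10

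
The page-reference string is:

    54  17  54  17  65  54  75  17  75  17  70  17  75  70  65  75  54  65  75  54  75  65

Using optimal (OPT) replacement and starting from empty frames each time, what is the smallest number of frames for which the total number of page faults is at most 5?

f=1: 22 faults
f=2: 11 faults
f=3: 7 faults
f=4: 6 faults
f=5: 5 faults
Smallest f with faults ≤ 5 is 5.

5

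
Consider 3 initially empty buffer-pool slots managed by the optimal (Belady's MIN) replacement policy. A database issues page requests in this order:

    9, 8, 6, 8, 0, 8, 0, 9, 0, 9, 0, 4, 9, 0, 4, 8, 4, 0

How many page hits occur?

9 -> fault, frames {9}
8 -> fault, frames {9,8}
6 -> fault, frames {9,8,6}
8 -> hit
0 -> fault, evict 6, frames {9,8,0}
8 -> hit
0 -> hit
9 -> hit
0 -> hit
9 -> hit
0 -> hit
4 -> fault, evict 8, frames {9,0,4}
9 -> hit
0 -> hit
4 -> hit
8 -> fault, evict 9, frames {0,4,8}
4 -> hit
0 -> hit
Hits: 12.

12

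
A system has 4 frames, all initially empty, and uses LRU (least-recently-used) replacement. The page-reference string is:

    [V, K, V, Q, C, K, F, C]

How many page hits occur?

3

V -> fault, frames [V]
K -> fault, frames [V, K]
V -> hit
Q -> fault, frames [K, V, Q]
C -> fault, frames [K, V, Q, C]
K -> hit
F -> fault, evict V, frames [Q, C, K, F]
C -> hit
Hits: 3.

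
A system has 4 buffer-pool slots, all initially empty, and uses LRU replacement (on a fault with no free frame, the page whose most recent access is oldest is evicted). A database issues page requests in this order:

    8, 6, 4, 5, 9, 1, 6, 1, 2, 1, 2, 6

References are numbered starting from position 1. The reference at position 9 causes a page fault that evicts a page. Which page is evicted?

5

pos 1: 8 -> miss, frames (8)
pos 2: 6 -> miss, frames (8 6)
pos 3: 4 -> miss, frames (8 6 4)
pos 4: 5 -> miss, frames (8 6 4 5)
pos 5: 9 -> miss, evict 8, frames (6 4 5 9)
pos 6: 1 -> miss, evict 6, frames (4 5 9 1)
pos 7: 6 -> miss, evict 4, frames (5 9 1 6)
pos 8: 1 -> hit
pos 9: 2 -> miss, evict 5, frames (9 6 1 2)
At position 9, page 5 is evicted.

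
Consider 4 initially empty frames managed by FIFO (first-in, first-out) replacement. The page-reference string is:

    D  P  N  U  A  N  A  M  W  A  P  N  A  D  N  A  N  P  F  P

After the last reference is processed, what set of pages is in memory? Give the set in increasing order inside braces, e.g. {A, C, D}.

D: miss, frames (D)
P: miss, frames (D P)
N: miss, frames (D P N)
U: miss, frames (D P N U)
A: miss, evict D, frames (P N U A)
N: hit
A: hit
M: miss, evict P, frames (N U A M)
W: miss, evict N, frames (U A M W)
A: hit
P: miss, evict U, frames (A M W P)
N: miss, evict A, frames (M W P N)
A: miss, evict M, frames (W P N A)
D: miss, evict W, frames (P N A D)
N: hit
A: hit
N: hit
P: hit
F: miss, evict P, frames (N A D F)
P: miss, evict N, frames (A D F P)

{A, D, F, P}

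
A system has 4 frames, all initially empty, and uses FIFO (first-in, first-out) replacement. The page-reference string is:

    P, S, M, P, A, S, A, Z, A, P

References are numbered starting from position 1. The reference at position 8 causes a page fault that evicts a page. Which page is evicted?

pos 1: P -> fault, frames [P]
pos 2: S -> fault, frames [P, S]
pos 3: M -> fault, frames [P, S, M]
pos 4: P -> hit
pos 5: A -> fault, frames [P, S, M, A]
pos 6: S -> hit
pos 7: A -> hit
pos 8: Z -> fault, evict P, frames [S, M, A, Z]
At position 8, page P is evicted.

P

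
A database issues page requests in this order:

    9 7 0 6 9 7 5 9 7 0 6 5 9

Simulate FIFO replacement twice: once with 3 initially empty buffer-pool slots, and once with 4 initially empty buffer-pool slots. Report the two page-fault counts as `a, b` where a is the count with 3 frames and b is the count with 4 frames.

3 frames: F F F F F F F . . F F . F → 10 faults.
4 frames: F F F F . . F F F F F F F → 11 faults.
11 > 10: adding a frame increased faults — Belady's anomaly.

10, 11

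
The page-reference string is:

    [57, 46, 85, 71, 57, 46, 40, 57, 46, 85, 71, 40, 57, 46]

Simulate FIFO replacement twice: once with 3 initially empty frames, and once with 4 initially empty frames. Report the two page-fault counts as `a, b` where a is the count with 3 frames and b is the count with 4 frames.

3 frames: F F F F F F F . . F F . F F → 11 faults.
4 frames: F F F F . . F F F F F F F F → 12 faults.
12 > 11: adding a frame increased faults — Belady's anomaly.

11, 12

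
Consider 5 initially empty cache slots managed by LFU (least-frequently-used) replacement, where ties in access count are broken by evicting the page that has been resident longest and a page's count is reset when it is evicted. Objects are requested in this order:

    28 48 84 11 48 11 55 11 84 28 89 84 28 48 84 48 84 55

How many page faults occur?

7

28: miss, frames [28]
48: miss, frames [28, 48]
84: miss, frames [28, 48, 84]
11: miss, frames [28, 48, 84, 11]
48: hit
11: hit
55: miss, frames [28, 48, 84, 11, 55]
11: hit
84: hit
28: hit
89: miss, evict 55, frames [28, 48, 84, 11, 89]
84: hit
28: hit
48: hit
84: hit
48: hit
84: hit
55: miss, evict 89, frames [28, 48, 84, 11, 55]
Page faults: 7.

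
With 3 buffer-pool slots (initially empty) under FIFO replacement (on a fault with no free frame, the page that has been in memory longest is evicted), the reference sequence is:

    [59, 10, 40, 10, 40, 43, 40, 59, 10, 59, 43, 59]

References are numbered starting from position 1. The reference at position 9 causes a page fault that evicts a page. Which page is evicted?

40

pos 1: 59 → miss, frames (59)
pos 2: 10 → miss, frames (59 10)
pos 3: 40 → miss, frames (59 10 40)
pos 4: 10 → hit
pos 5: 40 → hit
pos 6: 43 → miss, evict 59, frames (10 40 43)
pos 7: 40 → hit
pos 8: 59 → miss, evict 10, frames (40 43 59)
pos 9: 10 → miss, evict 40, frames (43 59 10)
At position 9, page 40 is evicted.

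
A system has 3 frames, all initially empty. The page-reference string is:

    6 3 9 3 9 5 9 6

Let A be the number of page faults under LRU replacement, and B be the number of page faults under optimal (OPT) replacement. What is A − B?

1

Under LRU: F F F . . F . F → 5 faults.
Under OPT: F F F . . F . . → 4 faults.
A − B = 5 − 4 = 1.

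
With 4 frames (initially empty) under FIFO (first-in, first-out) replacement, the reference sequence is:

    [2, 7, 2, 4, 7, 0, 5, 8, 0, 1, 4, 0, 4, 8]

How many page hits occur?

2 → fault, frames {2}
7 → fault, frames {2,7}
2 → hit
4 → fault, frames {2,7,4}
7 → hit
0 → fault, frames {2,7,4,0}
5 → fault, evict 2, frames {7,4,0,5}
8 → fault, evict 7, frames {4,0,5,8}
0 → hit
1 → fault, evict 4, frames {0,5,8,1}
4 → fault, evict 0, frames {5,8,1,4}
0 → fault, evict 5, frames {8,1,4,0}
4 → hit
8 → hit
Hits: 5.

5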